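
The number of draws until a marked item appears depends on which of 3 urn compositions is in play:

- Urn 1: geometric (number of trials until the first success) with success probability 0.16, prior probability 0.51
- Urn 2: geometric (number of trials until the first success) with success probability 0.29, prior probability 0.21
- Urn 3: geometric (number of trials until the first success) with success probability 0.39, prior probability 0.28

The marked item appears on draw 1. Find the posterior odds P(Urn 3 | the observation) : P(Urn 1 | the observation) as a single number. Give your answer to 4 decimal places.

Posterior odds = (w_i f_i(x)) / (w_j f_j(x)); the normalising sum cancels.
Geometric probabilities:
  L_1 = 0.16·(1−0.16)^0 = 0.16·1 = 0.16
  L_2 = 0.29·(1−0.29)^0 = 0.29·1 = 0.29
  L_3 = 0.39·(1−0.39)^0 = 0.39·1 = 0.39
Odds = (0.28/0.51) × (0.39/0.16) = 0.54902 × 2.4375 ≈ 1.3382

1.3382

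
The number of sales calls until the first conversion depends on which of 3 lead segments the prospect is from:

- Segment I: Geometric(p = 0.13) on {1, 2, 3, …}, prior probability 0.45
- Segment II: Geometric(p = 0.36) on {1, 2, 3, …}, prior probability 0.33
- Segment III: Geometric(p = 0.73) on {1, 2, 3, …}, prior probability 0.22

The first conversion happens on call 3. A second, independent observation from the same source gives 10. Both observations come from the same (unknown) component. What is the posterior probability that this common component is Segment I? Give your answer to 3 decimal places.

0.839

By Bayes' theorem, P(k | x) = π_k f_k(x) / Σ_j π_j f_j(x).
Since both observations come from the same component, the likelihood for component k is f_k(x₁)·f_k(x₂).
  f_I = [0.098397] × [0.0371207] = 0.00365257
  f_II = [0.147456] × [0.00648518] = 0.000956279
  f_III = [0.053217] × [5.56669e-06] = 2.96242e-07
Unnormalised posteriors:
  π_I·f_I = 0.45 × 0.00365257 = 0.00164366
  π_II·f_II = 0.33 × 0.000956279 = 0.000315572
  π_III·f_III = 0.22 × 2.96242e-07 = 6.51733e-08
Sum: 0.00164366 + 0.000315572 + 6.51733e-08 = 0.00195929
Responsibility of Segment I: 0.00164366 / 0.00195929 ≈ 0.839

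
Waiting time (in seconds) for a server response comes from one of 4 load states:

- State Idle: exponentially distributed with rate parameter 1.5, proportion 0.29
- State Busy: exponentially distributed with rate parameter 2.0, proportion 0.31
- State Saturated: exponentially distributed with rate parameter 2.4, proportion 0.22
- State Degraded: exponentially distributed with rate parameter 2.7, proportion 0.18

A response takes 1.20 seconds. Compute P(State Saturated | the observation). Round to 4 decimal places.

P(component k | x) = w_k·f_k(x) / marginal(x), where marginal(x) = Σ_j w_j·f_j(x).
Component likelihoods at x = 1.20 seconds:
  L_Idle = 0.247948
  L_Busy = 0.181436
  L_Saturated = 0.134723
  L_Degraded = 0.105743
Prior × likelihood for each component:
  w_Idle·L_Idle = 0.29 × 0.247948 = 0.071905
  w_Busy·L_Busy = 0.31 × 0.181436 = 0.0562451
  w_Saturated·L_Saturated = 0.22 × 0.134723 = 0.0296392
  w_Degraded·L_Degraded = 0.18 × 0.105743 = 0.0190337
Denominator: 0.071905 + 0.0562451 + 0.0296392 + 0.0190337 = 0.176823
P(State Saturated | the observation) = 0.0296392 / 0.176823 ≈ 0.1676

0.1676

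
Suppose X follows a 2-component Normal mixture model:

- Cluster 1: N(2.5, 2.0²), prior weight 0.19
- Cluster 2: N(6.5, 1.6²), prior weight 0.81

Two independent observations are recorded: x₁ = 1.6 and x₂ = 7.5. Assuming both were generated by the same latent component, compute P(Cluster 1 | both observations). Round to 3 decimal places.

Apply Bayes' rule: the posterior for each component is proportional to its prior times its likelihood at x.
Since both observations come from the same component, the likelihood for component k is f_k(x₁)·f_k(x₂).
  L_1 = [(1/(2.0·√(2π)))·exp(−(1.6−2.5)²/(2·2.0²)) = 0.199471·exp(-0.10125) = 0.180263] × [0.00876415] = 0.00157986
  L_2 = [(1/(1.6·√(2π)))·exp(−(1.6−6.5)²/(2·1.6²)) = 0.249339·exp(-4.68945) = 0.00229185] × [0.205101] = 0.00047006
Prior × likelihood for each component:
  π_1·L_1 = 0.19 × 0.00157986 = 0.000300173
  π_2·L_2 = 0.81 × 0.00047006 = 0.000380749
Sum: 0.000300173 + 0.000380749 = 0.000680921
Responsibility of Cluster 1: 0.000300173 / 0.000680921 ≈ 0.441

0.441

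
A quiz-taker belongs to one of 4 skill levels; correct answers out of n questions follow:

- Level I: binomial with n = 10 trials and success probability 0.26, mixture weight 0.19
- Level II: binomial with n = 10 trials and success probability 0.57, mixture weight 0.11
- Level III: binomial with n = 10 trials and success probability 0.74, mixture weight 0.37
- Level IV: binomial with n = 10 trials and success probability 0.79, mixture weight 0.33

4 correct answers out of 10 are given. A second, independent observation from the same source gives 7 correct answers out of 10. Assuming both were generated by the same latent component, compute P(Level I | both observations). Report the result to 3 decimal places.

Posterior ∝ prior × likelihood, so P(k | x) ∝ π_k f_k(x); normalise over all components.
Since both observations come from the same component, the likelihood for component k is f_k(x₁)·f_k(x₂).
  f_I = [C(10,4)·0.26^4·0.74^6 = 210·0.00456976·0.164206 = 0.157581] × [0.00390562] = 0.00061545
  f_II = [C(10,4)·0.57^4·0.43^6 = 210·0.10556·0.00632136 = 0.140129] × [0.186514] = 0.0261361
  f_III = [C(10,4)·0.74^4·0.26^6 = 210·0.299866·0.000308916 = 0.019453] × [0.256285] = 0.00498551
  f_IV = [C(10,4)·0.79^4·0.21^6 = 210·0.389501·8.57661e-05 = 0.00701525] × [0.213417] = 0.00149717
Unnormalised posteriors:
  π_I·f_I = 0.19 × 0.00061545 = 0.000116936
  π_II·f_II = 0.11 × 0.0261361 = 0.00287497
  π_III·f_III = 0.37 × 0.00498551 = 0.00184464
  π_IV·f_IV = 0.33 × 0.00149717 = 0.000494067
Denominator: 0.000116936 + 0.00287497 + 0.00184464 + 0.000494067 = 0.00533061
So the posterior for Level I is 0.000116936 / 0.00533061 ≈ 0.022.

0.022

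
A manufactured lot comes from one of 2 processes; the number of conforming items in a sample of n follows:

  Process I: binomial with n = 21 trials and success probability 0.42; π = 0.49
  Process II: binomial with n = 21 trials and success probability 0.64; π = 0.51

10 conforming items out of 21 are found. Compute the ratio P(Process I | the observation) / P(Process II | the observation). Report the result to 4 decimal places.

2.7021

The posterior odds equal the prior odds times the likelihood ratio: (π_i/π_j)·(f_i(x)/f_j(x)).
Evaluate each component's likelihood at the observed value:
  f_I = C(21,10)·0.42^10·0.58^11 = 352716·0.000170802·0.00249866 = 0.150531
  f_II = C(21,10)·0.64^10·0.36^11 = 352716·0.0115292·1.31622e-05 = 0.0535245
0.0737602 / 0.0272975 ≈ 2.7021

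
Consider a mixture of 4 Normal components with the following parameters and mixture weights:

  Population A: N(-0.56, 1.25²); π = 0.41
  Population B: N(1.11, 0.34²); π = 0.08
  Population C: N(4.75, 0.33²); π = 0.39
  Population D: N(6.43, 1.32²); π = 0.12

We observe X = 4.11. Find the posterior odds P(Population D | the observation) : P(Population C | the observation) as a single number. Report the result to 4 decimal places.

Posterior odds = (P(Z=i) f_i(x)) / (P(Z=j) f_j(x)); the normalising sum cancels.
Normal densities:
  p_A = 0.000297252
  p_B = 1.45715e-17
  p_C = 0.184353
  p_D = 0.0644989
Odds = (0.12/0.39) × (0.0644989/0.184353) = 0.307692 × 0.349866 ≈ 0.1077

0.1077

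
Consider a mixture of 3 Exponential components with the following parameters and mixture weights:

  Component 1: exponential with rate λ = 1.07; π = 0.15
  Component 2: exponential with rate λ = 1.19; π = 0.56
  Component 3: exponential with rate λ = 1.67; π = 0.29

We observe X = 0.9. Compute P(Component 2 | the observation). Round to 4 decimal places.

0.5747

The responsibility of component k is π_k f_k(x) divided by Σ_j π_j f_j(x).
Exponential densities:
  p_1 = 0.408468
  p_2 = 0.407772
  p_3 = 0.371511
Weight by the priors:
  π_1·p_1 = 0.15 × 0.408468 = 0.0612702
  π_2·p_2 = 0.56 × 0.407772 = 0.228352
  π_3·p_3 = 0.29 × 0.371511 = 0.107738
Sum: 0.0612702 + 0.228352 + 0.107738 = 0.397361
So the posterior for Component 2 is 0.228352 / 0.397361 ≈ 0.5747.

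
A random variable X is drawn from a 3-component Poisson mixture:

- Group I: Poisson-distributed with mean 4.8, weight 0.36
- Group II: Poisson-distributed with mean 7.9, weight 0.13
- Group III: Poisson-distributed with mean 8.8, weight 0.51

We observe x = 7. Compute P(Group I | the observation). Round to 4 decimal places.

0.2995

The responsibility of component k is P(Z=k) f_k(x) divided by Σ_j P(Z=j) f_j(x).
Evaluate each component's likelihood at the observed value:
  f_I = e^(−4.8)·4.8^7/7! = 0.0958616
  f_II = e^(−7.9)·7.9^7/7! = 0.141264
  f_III = e^(−8.8)·8.8^7/7! = 0.122224
Unnormalised posteriors:
  P(Z=I)·f_I = 0.36 × 0.0958616 = 0.0345102
  P(Z=II)·f_II = 0.13 × 0.141264 = 0.0183644
  P(Z=III)·f_III = 0.51 × 0.122224 = 0.0623343
Marginal: 0.0345102 + 0.0183644 + 0.0623343 = 0.115209
Responsibility of Group I: 0.0345102 / 0.115209 ≈ 0.2995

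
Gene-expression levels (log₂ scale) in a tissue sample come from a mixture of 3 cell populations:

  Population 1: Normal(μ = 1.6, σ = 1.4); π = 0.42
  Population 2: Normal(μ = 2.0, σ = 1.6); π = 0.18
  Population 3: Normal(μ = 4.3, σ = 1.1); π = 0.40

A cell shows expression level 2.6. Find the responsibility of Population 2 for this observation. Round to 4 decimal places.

0.2343

The responsibility of component k is π_k f_k(x) divided by Σ_j π_j f_j(x).
Normal densities:
  p_1 = (1/(1.4·√(2π)))·exp(−(2.6−1.6)²/(2·1.4²)) = 0.284959·exp(-0.25510) = 0.220797
  p_2 = (1/(1.6·√(2π)))·exp(−(2.6−2.0)²/(2·1.6²)) = 0.249339·exp(-0.07031) = 0.232409
  p_3 = (1/(1.1·√(2π)))·exp(−(2.6−4.3)²/(2·1.1²)) = 0.362675·exp(-1.19421) = 0.109869
Multiply by the mixture weights:
  π_1·p_1 = 0.42 × 0.220797 = 0.0927346
  π_2·p_2 = 0.18 × 0.232409 = 0.0418337
  π_3·p_3 = 0.40 × 0.109869 = 0.0439477
Sum: 0.0927346 + 0.0418337 + 0.0439477 = 0.178516
So the posterior for Population 2 is 0.0418337 / 0.178516 ≈ 0.2343.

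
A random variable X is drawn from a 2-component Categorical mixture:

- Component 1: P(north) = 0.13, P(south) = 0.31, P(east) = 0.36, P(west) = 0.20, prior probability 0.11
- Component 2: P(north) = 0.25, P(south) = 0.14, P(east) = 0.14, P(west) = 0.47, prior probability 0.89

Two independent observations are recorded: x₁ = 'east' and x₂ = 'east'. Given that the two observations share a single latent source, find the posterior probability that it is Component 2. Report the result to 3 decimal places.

By Bayes' theorem, P(k | x) = P(Z=k) f_k(x) / Σ_j P(Z=j) f_j(x).
Since both observations come from the same component, the likelihood for component k is f_k(x₁)·f_k(x₂).
  p_1 = [P(east | comp) = 0.36] × [0.36] = 0.1296
  p_2 = [P(east | comp) = 0.14] × [0.14] = 0.0196
Multiply by the mixture weights:
  P(Z=1)·p_1 = 0.11 × 0.1296 = 0.014256
  P(Z=2)·p_2 = 0.89 × 0.0196 = 0.017444
Sum: 0.014256 + 0.017444 = 0.0317
P(Component 2 | data) ≈ 0.550

0.550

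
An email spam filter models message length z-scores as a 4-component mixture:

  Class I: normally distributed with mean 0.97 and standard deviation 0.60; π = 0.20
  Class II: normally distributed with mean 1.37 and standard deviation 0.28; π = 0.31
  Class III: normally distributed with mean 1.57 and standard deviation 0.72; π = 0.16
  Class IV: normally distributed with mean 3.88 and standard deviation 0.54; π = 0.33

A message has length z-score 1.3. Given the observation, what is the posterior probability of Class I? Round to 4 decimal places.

Apply Bayes' rule: the posterior for each component is proportional to its prior times its likelihood at x.
Normal densities:
  p_I = 0.571573
  p_II = 1.38096
  p_III = 0.516465
  p_IV = 8.15946e-06
Unnormalised posteriors:
  P(Z=I)·p_I = 0.20 × 0.571573 = 0.114315
  P(Z=II)·p_II = 0.31 × 1.38096 = 0.428097
  P(Z=III)·p_III = 0.16 × 0.516465 = 0.0826345
  P(Z=IV)·p_IV = 0.33 × 8.15946e-06 = 2.69262e-06
Evidence: 0.114315 + 0.428097 + 0.0826345 + 2.69262e-06 = 0.625049
P(Class I | 1.3) = 0.114315 / 0.625049 ≈ 0.1829

0.1829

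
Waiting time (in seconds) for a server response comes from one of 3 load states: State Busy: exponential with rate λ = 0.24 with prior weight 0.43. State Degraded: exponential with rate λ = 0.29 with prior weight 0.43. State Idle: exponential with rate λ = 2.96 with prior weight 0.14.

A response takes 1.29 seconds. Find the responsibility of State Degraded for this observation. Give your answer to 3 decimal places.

0.503

Apply Bayes' rule: the posterior for each component is proportional to its prior times its likelihood at x.
Evaluate each component's likelihood at the observed value:
  f_Busy = 0.176098
  f_Degraded = 0.199493
  f_Idle = 0.0650102
Prior × likelihood for each component:
  w_Busy·f_Busy = 0.43 × 0.176098 = 0.075722
  w_Degraded·f_Degraded = 0.43 × 0.199493 = 0.0857821
  w_Idle·f_Idle = 0.14 × 0.0650102 = 0.00910143
Marginal: 0.075722 + 0.0857821 + 0.00910143 = 0.170606
So the posterior for State Degraded is 0.0857821 / 0.170606 ≈ 0.503.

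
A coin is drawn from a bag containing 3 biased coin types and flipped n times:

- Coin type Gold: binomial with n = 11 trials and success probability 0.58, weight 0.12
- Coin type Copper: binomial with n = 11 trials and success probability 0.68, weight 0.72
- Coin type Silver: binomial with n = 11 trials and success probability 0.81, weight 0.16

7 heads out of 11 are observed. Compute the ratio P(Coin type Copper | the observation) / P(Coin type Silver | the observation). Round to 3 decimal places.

Only the two components matter; the odds are (w_i f_i(x)) / (w_j f_j(x)).
Component likelihoods at x = 7 heads out of 11:
  L_Gold = 0.226729
  L_Copper = 0.232636
  L_Silver = 0.0983838
Odds = (0.72/0.16) × (0.232636/0.0983838) = 4.5 × 2.36457 ≈ 10.641

10.641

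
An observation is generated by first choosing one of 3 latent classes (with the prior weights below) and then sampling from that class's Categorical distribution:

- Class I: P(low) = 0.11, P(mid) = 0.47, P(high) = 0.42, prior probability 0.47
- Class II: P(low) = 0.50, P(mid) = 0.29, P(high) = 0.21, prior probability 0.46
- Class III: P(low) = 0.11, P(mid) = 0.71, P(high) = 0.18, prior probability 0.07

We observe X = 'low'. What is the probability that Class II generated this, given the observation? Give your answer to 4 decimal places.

0.7947

Apply Bayes' rule: the posterior for each component is proportional to its prior times its likelihood at x.
Component likelihoods at x = 'low':
  f_I = P(low | comp) = 0.11
  f_II = P(low | comp) = 0.50
  f_III = P(low | comp) = 0.11
Weight by the priors:
  w_I·f_I = 0.47 × 0.11 = 0.0517
  w_II·f_II = 0.46 × 0.5 = 0.23
  w_III·f_III = 0.07 × 0.11 = 0.0077
Denominator: 0.0517 + 0.23 + 0.0077 = 0.2894
So the posterior for Class II is 0.23 / 0.2894 ≈ 0.7947.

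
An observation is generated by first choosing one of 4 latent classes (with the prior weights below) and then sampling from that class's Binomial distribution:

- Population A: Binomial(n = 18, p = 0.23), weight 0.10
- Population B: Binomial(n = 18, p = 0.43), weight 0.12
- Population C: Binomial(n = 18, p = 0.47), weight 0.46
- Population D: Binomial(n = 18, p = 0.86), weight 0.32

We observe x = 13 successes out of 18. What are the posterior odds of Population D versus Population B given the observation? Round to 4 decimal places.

Only the two components matter; the odds are (P(Z=i) f_i(x)) / (P(Z=j) f_j(x)).
Evaluate each component's likelihood at the observed value:
  f_A = C(18,13)·0.23^13·0.77^5 = 8568·5.04036e-09·0.270678 = 1.16895e-05
  f_B = C(18,13)·0.43^13·0.57^5 = 8568·1.71826e-05·0.0601692 = 0.00885816
  f_C = C(18,13)·0.47^13·0.53^5 = 8568·5.461e-05·0.0418195 = 0.0195673
  f_D = C(18,13)·0.86^13·0.14^5 = 8568·0.14076·5.37824e-05 = 0.0648634
Posterior odds = (P(Z=D)·f_D) / (P(Z=B)·f_B) = (0.32·0.0648634) / (0.12·0.00885816) = 0.0207563 / 0.00106298 ≈ 19.5265

19.5265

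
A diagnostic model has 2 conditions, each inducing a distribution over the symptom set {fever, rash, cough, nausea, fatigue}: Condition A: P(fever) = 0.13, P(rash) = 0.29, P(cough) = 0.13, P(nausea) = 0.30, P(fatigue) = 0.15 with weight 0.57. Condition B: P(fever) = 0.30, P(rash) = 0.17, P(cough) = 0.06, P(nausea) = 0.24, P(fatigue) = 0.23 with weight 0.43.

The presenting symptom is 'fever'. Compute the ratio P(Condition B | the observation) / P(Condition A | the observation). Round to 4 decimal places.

1.7409

Posterior odds = (π_i f_i(x)) / (π_j f_j(x)); the normalising sum cancels.
Evaluate each component's likelihood at the observed value:
  L_A = 0.13
  L_B = 0.3
Posterior odds = (π_B·L_B) / (π_A·L_A) = (0.43·0.3) / (0.57·0.13) = 0.129 / 0.0741 ≈ 1.7409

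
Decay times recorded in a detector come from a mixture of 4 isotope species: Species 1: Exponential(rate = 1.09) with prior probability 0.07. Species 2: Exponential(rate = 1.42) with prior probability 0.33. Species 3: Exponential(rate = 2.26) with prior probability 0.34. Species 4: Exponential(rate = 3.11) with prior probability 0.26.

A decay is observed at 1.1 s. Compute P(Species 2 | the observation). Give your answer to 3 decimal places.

0.464

By Bayes' theorem, P(k | x) = π_k f_k(x) / Σ_j π_j f_j(x).
Evaluate each component's likelihood at the observed value:
  L_1 = 0.32863
  L_2 = 0.297797
  L_3 = 0.188128
  L_4 = 0.101634
Multiply by the mixture weights:
  π_1·L_1 = 0.07 × 0.32863 = 0.0230041
  π_2·L_2 = 0.33 × 0.297797 = 0.098273
  π_3·L_3 = 0.34 × 0.188128 = 0.0639634
  π_4·L_4 = 0.26 × 0.101634 = 0.0264248
Normaliser: 0.0230041 + 0.098273 + 0.0639634 + 0.0264248 = 0.211665
P(Species 2 | 1.1 s) = 0.098273 / 0.211665 ≈ 0.464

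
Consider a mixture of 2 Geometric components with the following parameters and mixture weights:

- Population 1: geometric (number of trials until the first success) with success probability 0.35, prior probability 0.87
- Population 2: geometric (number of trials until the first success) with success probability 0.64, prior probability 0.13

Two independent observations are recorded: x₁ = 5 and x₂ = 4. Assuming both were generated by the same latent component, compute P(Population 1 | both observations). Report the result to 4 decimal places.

0.9921

The responsibility of component k is π_k f_k(x) divided by Σ_j π_j f_j(x).
Since both observations come from the same component, the likelihood for component k is f_k(x₁)·f_k(x₂).
  p_1 = [0.35·(1−0.35)^4 = 0.35·0.178506 = 0.0624772] × [0.0961188] = 0.00600523
  p_2 = [0.64·(1−0.64)^4 = 0.64·0.0167962 = 0.0107495] × [0.0298598] = 0.00032098
Weight by the priors:
  π_1·p_1 = 0.87 × 0.00600523 = 0.00522455
  π_2·p_2 = 0.13 × 0.00032098 = 4.17274e-05
Normaliser: 0.00522455 + 4.17274e-05 = 0.00526628
So the posterior for Population 1 is 0.00522455 / 0.00526628 ≈ 0.9921.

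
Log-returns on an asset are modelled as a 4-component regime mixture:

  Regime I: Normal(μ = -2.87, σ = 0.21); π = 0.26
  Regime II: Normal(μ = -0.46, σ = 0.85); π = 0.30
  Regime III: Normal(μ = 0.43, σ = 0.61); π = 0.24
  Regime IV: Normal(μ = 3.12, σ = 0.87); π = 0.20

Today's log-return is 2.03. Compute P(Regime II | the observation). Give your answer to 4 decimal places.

0.0395

By Bayes' theorem, P(k | x) = P(Z=k) f_k(x) / Σ_j P(Z=j) f_j(x).
Normal densities:
  f_I = (1/(0.21·√(2π)))·exp(−(2.03−-2.87)²/(2·0.21²)) = 1.899725·exp(-272.22222) = 1.13261e-118
  f_II = (1/(0.85·√(2π)))·exp(−(2.03−-0.46)²/(2·0.85²)) = 0.469344·exp(-4.29073) = 0.00642765
  f_III = (1/(0.61·√(2π)))·exp(−(2.03−0.43)²/(2·0.61²)) = 0.654004·exp(-3.43994) = 0.0209718
  f_IV = (1/(0.87·√(2π)))·exp(−(2.03−3.12)²/(2·0.87²)) = 0.458554·exp(-0.78485) = 0.209188
Prior × likelihood for each component:
  P(Z=I)·f_I = 0.26 × 1.13261e-118 = 2.9448e-119
  P(Z=II)·f_II = 0.30 × 0.00642765 = 0.0019283
  P(Z=III)·f_III = 0.24 × 0.0209718 = 0.00503323
  P(Z=IV)·f_IV = 0.20 × 0.209188 = 0.0418376
Marginal: 2.9448e-119 + 0.0019283 + 0.00503323 + 0.0418376 = 0.0487991
P(Regime II | the observation) = 0.0019283 / 0.0487991 ≈ 0.0395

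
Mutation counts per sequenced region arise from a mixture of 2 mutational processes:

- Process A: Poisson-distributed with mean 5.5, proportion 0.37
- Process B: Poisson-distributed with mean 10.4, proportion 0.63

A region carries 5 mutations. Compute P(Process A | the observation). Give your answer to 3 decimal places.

The responsibility of component k is w_k f_k(x) divided by Σ_j w_j f_j(x).
Poisson probabilities:
  L_A = e^(−5.5)·5.5^5/5! = 0.171401
  L_B = e^(−10.4)·10.4^5/5! = 0.0308548
Prior × likelihood for each component:
  w_A·L_A = 0.37 × 0.171401 = 0.0634183
  w_B·L_B = 0.63 × 0.0308548 = 0.0194385
Denominator: 0.0634183 + 0.0194385 = 0.0828568
P(Process A | data) ≈ 0.765

0.765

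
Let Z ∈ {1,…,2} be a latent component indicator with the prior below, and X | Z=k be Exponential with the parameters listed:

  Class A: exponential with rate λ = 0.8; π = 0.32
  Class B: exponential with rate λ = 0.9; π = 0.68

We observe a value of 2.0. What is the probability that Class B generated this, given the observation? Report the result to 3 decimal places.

0.662

Apply Bayes' rule: the posterior for each component is proportional to its prior times its likelihood at x.
Component likelihoods at x = 2.0:
  f_A = 0.161517
  f_B = 0.148769
Weight by the priors:
  π_A·f_A = 0.32 × 0.161517 = 0.0516855
  π_B·f_B = 0.68 × 0.148769 = 0.101163
Normaliser: 0.0516855 + 0.101163 = 0.152848
Responsibility of Class B: 0.101163 / 0.152848 ≈ 0.662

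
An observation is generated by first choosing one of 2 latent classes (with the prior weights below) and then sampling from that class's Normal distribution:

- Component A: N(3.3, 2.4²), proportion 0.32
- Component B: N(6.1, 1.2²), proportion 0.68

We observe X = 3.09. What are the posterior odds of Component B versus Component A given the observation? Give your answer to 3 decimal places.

Since P(k|x) ∝ π_k f_k(x), the posterior odds are π_i f_i(x) / (π_j f_j(x)).
Component likelihoods at x = 3.09:
  f_A = 0.165591
  f_B = 0.0143053
Posterior odds = (π_B·f_B) / (π_A·f_A) = (0.68·0.0143053) / (0.32·0.165591) = 0.00972758 / 0.0529891 ≈ 0.184

0.184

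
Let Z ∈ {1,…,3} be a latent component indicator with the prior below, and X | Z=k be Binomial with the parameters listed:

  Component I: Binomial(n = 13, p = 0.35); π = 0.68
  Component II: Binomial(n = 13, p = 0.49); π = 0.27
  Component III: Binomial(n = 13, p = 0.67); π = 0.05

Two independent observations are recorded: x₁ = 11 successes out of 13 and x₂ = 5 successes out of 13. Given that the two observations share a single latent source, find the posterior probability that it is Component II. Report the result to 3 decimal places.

0.673

The responsibility of component k is π_k f_k(x) divided by Σ_j π_j f_j(x).
Since both observations come from the same component, the likelihood for component k is f_k(x₁)·f_k(x₂).
  p_I = [C(13,11)·0.35^11·0.65^2 = 78·9.65492e-06·0.4225 = 0.000318178] × [0.21539] = 6.85323e-05
  p_II = [C(13,11)·0.49^11·0.51^2 = 78·0.000390982·0.2601 = 0.00793217] × [0.166387] = 0.00131981
  p_III = [C(13,11)·0.67^11·0.33^2 = 78·0.012213·0.1089 = 0.10374] × [0.0244379] = 0.00253518
Weight by the priors:
  π_I·p_I = 0.68 × 6.85323e-05 = 4.6602e-05
  π_II·p_II = 0.27 × 0.00131981 = 0.000356349
  π_III·p_III = 0.05 × 0.00253518 = 0.000126759
Normaliser: 4.6602e-05 + 0.000356349 + 0.000126759 = 0.00052971
Responsibility of Component II: 0.000356349 / 0.00052971 ≈ 0.673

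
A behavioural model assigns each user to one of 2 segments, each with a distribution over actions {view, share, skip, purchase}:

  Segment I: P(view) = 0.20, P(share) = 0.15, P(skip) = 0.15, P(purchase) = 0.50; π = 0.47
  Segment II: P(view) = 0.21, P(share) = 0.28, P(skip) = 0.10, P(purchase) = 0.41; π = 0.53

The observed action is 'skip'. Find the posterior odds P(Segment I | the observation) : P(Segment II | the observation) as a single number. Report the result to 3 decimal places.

Since P(k|x) ∝ w_k f_k(x), the posterior odds are w_i f_i(x) / (w_j f_j(x)).
Component likelihoods at x = 'skip':
  p_I = 0.15
  p_II = 0.1
Posterior odds = (w_I·p_I) / (w_II·p_II) = (0.47·0.15) / (0.53·0.1) = 0.0705 / 0.053 ≈ 1.330

1.330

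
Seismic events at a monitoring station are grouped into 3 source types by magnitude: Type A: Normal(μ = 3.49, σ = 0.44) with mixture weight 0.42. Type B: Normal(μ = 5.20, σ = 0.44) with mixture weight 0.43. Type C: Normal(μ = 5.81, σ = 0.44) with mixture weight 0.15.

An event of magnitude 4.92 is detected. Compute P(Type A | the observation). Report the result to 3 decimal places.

Posterior ∝ prior × likelihood, so P(k | x) ∝ π_k f_k(x); normalise over all components.
Normal densities:
  p_A = (1/(0.44·√(2π)))·exp(−(4.92−3.49)²/(2·0.44²)) = 0.906687·exp(-5.28125) = 0.00461147
  p_B = (1/(0.44·√(2π)))·exp(−(4.92−5.20)²/(2·0.44²)) = 0.906687·exp(-0.20248) = 0.740494
  p_C = (1/(0.44·√(2π)))·exp(−(4.92−5.81)²/(2·0.44²)) = 0.906687·exp(-2.04571) = 0.117224
Unnormalised posteriors:
  π_A·p_A = 0.42 × 0.00461147 = 0.00193682
  π_B·p_B = 0.43 × 0.740494 = 0.318413
  π_C·p_C = 0.15 × 0.117224 = 0.0175836
Denominator: 0.00193682 + 0.318413 + 0.0175836 = 0.337933
P(Type A | data) = 0.00193682 / 0.337933 ≈ 0.006

0.006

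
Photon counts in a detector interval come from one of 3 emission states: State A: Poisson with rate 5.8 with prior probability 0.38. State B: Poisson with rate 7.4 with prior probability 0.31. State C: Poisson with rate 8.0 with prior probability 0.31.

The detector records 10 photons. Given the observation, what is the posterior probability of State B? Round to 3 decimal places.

0.367

Apply Bayes' rule: the posterior for each component is proportional to its prior times its likelihood at x.
Poisson probabilities:
  f_A = e^(−5.8)·5.8^10/10! = 0.0359426
  f_B = e^(−7.4)·7.4^10/10! = 0.0829421
  f_C = e^(−8.0)·8.0^10/10! = 0.0992615
Weight by the priors:
  π_A·f_A = 0.38 × 0.0359426 = 0.0136582
  π_B·f_B = 0.31 × 0.0829421 = 0.025712
  π_C·f_C = 0.31 × 0.0992615 = 0.0307711
Evidence: 0.0136582 + 0.025712 + 0.0307711 = 0.0701413
Responsibility of State B: 0.025712 / 0.0701413 ≈ 0.367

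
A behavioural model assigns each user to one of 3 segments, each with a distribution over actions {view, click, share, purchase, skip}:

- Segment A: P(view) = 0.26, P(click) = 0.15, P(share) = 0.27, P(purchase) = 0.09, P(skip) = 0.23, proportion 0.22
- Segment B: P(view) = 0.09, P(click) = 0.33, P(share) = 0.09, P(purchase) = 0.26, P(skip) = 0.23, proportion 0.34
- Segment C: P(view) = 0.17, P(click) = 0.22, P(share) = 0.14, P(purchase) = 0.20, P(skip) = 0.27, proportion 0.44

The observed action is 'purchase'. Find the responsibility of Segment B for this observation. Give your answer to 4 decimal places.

The responsibility of component k is π_k f_k(x) divided by Σ_j π_j f_j(x).
Evaluate each component's likelihood at the observed value:
  f_A = P(purchase | comp) = 0.09
  f_B = P(purchase | comp) = 0.26
  f_C = P(purchase | comp) = 0.20
Unnormalised posteriors:
  π_A·f_A = 0.22 × 0.09 = 0.0198
  π_B·f_B = 0.34 × 0.26 = 0.0884
  π_C·f_C = 0.44 × 0.2 = 0.088
Evidence: 0.0198 + 0.0884 + 0.088 = 0.1962
P(Segment B | 'purchase') ≈ 0.4506

0.4506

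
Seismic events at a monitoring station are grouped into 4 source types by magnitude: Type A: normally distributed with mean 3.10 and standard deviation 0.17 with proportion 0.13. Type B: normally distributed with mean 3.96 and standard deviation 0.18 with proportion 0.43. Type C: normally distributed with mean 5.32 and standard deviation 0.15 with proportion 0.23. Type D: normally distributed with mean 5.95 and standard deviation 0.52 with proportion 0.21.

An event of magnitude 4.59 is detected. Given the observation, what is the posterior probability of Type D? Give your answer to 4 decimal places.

Apply Bayes' rule: the posterior for each component is proportional to its prior times its likelihood at x.
Normal densities:
  L_A = 4.88872e-17
  L_B = 0.00484824
  L_C = 1.91341e-05
  L_D = 0.0250939
Weight by the priors:
  π_A·L_A = 0.13 × 4.88872e-17 = 6.35533e-18
  π_B·L_B = 0.43 × 0.00484824 = 0.00208474
  π_C·L_C = 0.23 × 1.91341e-05 = 4.40083e-06
  π_D·L_D = 0.21 × 0.0250939 = 0.00526972
Sum: 6.35533e-18 + 0.00208474 + 4.40083e-06 + 0.00526972 = 0.00735886
P(Type D | 4.59) ≈ 0.7161

0.7161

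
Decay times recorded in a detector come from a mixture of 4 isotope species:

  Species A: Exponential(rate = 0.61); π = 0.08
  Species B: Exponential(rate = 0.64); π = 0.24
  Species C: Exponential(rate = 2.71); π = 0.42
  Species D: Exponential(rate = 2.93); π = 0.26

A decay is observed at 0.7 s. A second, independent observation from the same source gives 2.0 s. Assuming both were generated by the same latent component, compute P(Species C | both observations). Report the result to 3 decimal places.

0.079

By Bayes' theorem, P(k | x) = P(Z=k) f_k(x) / Σ_j P(Z=j) f_j(x).
Since both observations come from the same component, the likelihood for component k is f_k(x₁)·f_k(x₂).
  L_A = [0.61·e^(−0.61·0.7) = 0.61·e^(−0.4270) = 0.398003] × [0.18009] = 0.0716765
  L_B = [0.64·e^(−0.64·0.7) = 0.64·e^(−0.4480) = 0.408899] × [0.177944] = 0.0727611
  L_C = [2.71·e^(−2.71·0.7) = 2.71·e^(−1.8970) = 0.406549] × [0.0119976] = 0.0048776
  L_D = [2.93·e^(−2.93·0.7) = 2.93·e^(−2.0510) = 0.376816] × [0.00835414] = 0.00314798
Prior × likelihood for each component:
  P(Z=A)·L_A = 0.08 × 0.0716765 = 0.00573412
  P(Z=B)·L_B = 0.24 × 0.0727611 = 0.0174627
  P(Z=C)·L_C = 0.42 × 0.0048776 = 0.00204859
  P(Z=D)·L_D = 0.26 × 0.00314798 = 0.000818474
Marginal: 0.00573412 + 0.0174627 + 0.00204859 + 0.000818474 = 0.0260638
So the posterior for Species C is 0.00204859 / 0.0260638 ≈ 0.079.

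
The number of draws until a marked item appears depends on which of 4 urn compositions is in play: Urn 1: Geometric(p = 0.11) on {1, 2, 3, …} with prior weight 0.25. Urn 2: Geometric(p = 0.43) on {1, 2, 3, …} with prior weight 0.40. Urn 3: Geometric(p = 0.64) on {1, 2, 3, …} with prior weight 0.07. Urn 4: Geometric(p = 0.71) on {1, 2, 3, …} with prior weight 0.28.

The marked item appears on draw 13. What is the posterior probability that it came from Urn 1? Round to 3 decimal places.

By Bayes' theorem, P(k | x) = P(Z=k) f_k(x) / Σ_j P(Z=j) f_j(x).
Geometric probabilities:
  L_1 = 0.0271689
  L_2 = 0.000505786
  L_3 = 3.03256e-06
  L_4 = 2.51208e-07
Prior × likelihood for each component:
  P(Z=1)·L_1 = 0.25 × 0.0271689 = 0.00679224
  P(Z=2)·L_2 = 0.40 × 0.000505786 = 0.000202314
  P(Z=3)·L_3 = 0.07 × 3.03256e-06 = 2.12279e-07
  P(Z=4)·L_4 = 0.28 × 2.51208e-07 = 7.03384e-08
Marginal: 0.00679224 + 0.000202314 + 2.12279e-07 + 7.03384e-08 = 0.00699483
So the posterior for Urn 1 is 0.00679224 / 0.00699483 ≈ 0.971.

0.971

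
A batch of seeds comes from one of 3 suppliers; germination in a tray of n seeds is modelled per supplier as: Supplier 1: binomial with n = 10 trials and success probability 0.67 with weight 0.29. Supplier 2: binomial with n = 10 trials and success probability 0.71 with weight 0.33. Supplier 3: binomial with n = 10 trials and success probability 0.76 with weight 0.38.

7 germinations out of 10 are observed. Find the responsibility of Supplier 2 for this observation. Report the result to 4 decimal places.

0.3432

Apply Bayes' rule: the posterior for each component is proportional to its prior times its likelihood at x.
Binomial probabilities:
  p_1 = 0.261365
  p_2 = 0.266185
  p_3 = 0.242946
Weight by the priors:
  π_1·p_1 = 0.29 × 0.261365 = 0.0757957
  π_2·p_2 = 0.33 × 0.266185 = 0.0878411
  π_3·p_3 = 0.38 × 0.242946 = 0.0923196
Normaliser: 0.0757957 + 0.0878411 + 0.0923196 = 0.255956
So the posterior for Supplier 2 is 0.0878411 / 0.255956 ≈ 0.3432.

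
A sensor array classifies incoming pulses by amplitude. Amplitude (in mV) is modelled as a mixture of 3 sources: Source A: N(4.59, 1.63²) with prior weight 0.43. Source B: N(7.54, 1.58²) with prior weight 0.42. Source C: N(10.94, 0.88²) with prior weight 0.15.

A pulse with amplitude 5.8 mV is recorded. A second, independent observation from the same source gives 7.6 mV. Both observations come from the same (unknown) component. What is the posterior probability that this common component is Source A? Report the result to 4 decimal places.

0.1959

Apply Bayes' rule: the posterior for each component is proportional to its prior times its likelihood at x.
Since both observations come from the same component, the likelihood for component k is f_k(x₁)·f_k(x₂).
  f_A = [0.185807] × [0.0444882] = 0.00826622
  f_B = [0.137689] × [0.252313] = 0.0347408
  f_C = [1.77086e-08] × [0.000337535] = 5.97727e-12
Unnormalised posteriors:
  w_A·f_A = 0.43 × 0.00826622 = 0.00355447
  w_B·f_B = 0.42 × 0.0347408 = 0.0145911
  w_C·f_C = 0.15 × 5.97727e-12 = 8.9659e-13
Marginal: 0.00355447 + 0.0145911 + 8.9659e-13 = 0.0181456
P(Source A | x₁,x₂) ≈ 0.1959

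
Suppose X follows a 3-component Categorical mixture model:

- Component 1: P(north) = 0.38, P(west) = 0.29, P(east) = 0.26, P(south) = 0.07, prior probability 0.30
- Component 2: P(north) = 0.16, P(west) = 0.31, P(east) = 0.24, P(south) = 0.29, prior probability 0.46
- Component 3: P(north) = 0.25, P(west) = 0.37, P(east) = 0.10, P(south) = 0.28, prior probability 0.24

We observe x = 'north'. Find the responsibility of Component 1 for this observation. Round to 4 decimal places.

By Bayes' theorem, P(k | x) = P(Z=k) f_k(x) / Σ_j P(Z=j) f_j(x).
Categorical probabilities:
  p_1 = P(north | comp) = 0.38
  p_2 = P(north | comp) = 0.16
  p_3 = P(north | comp) = 0.25
Prior × likelihood for each component:
  P(Z=1)·p_1 = 0.30 × 0.38 = 0.114
  P(Z=2)·p_2 = 0.46 × 0.16 = 0.0736
  P(Z=3)·p_3 = 0.24 × 0.25 = 0.06
Evidence: 0.114 + 0.0736 + 0.06 = 0.2476
So the posterior for Component 1 is 0.114 / 0.2476 ≈ 0.4604.

0.4604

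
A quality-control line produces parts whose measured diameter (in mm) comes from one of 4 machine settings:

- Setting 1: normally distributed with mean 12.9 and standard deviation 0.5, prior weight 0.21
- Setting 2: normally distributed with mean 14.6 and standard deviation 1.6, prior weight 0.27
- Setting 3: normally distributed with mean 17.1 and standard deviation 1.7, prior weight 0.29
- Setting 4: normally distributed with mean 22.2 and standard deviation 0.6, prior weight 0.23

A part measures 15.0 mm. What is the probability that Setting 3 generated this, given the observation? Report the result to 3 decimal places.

Apply Bayes' rule: the posterior for each component is proportional to its prior times its likelihood at x.
Component likelihoods at x = 15.0 mm:
  f_1 = (1/(0.5·√(2π)))·exp(−(15.0−12.9)²/(2·0.5²)) = 0.797885·exp(-8.82000) = 0.000117886
  f_2 = (1/(1.6·√(2π)))·exp(−(15.0−14.6)²/(2·1.6²)) = 0.249339·exp(-0.03125) = 0.241668
  f_3 = (1/(1.7·√(2π)))·exp(−(15.0−17.1)²/(2·1.7²)) = 0.234672·exp(-0.76298) = 0.109422
  f_4 = (1/(0.6·√(2π)))·exp(−(15.0−22.2)²/(2·0.6²)) = 0.664904·exp(-72.00000) = 3.57731e-32
Unnormalised posteriors:
  w_1·f_1 = 0.21 × 0.000117886 = 2.47561e-05
  w_2·f_2 = 0.27 × 0.241668 = 0.0652502
  w_3·f_3 = 0.29 × 0.109422 = 0.0317324
  w_4·f_4 = 0.23 × 3.57731e-32 = 8.2278e-33
Marginal: 2.47561e-05 + 0.0652502 + 0.0317324 + 8.2278e-33 = 0.0970074
So the posterior for Setting 3 is 0.0317324 / 0.0970074 ≈ 0.327.

0.327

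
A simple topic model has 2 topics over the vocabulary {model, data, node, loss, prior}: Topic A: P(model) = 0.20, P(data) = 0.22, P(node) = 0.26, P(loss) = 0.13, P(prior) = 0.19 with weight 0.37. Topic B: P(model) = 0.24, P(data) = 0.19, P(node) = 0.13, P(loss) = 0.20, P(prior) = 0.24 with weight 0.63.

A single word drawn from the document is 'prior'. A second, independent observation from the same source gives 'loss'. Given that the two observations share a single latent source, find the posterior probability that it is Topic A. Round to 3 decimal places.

Posterior ∝ prior × likelihood, so P(k | x) ∝ w_k f_k(x); normalise over all components.
Since both observations come from the same component, the likelihood for component k is f_k(x₁)·f_k(x₂).
  p_A = [0.19] × [0.13] = 0.0247
  p_B = [0.24] × [0.2] = 0.048
Weight by the priors:
  w_A·p_A = 0.37 × 0.0247 = 0.009139
  w_B·p_B = 0.63 × 0.048 = 0.03024
Sum: 0.009139 + 0.03024 = 0.039379
So the posterior for Topic A is 0.009139 / 0.039379 ≈ 0.232.

0.232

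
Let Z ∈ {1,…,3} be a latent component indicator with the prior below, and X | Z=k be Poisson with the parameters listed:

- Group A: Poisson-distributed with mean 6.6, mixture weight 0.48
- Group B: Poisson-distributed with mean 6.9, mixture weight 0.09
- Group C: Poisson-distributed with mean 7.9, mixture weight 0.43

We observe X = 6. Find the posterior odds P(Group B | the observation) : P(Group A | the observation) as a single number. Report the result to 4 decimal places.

0.1814

Posterior odds = (π_i f_i(x)) / (π_j f_j(x)); the normalising sum cancels.
Evaluate each component's likelihood at the observed value:
  f_A = e^(−6.6)·6.6^6/6! = 0.156166
  f_B = e^(−6.9)·6.9^6/6! = 0.151053
  f_C = e^(−7.9)·7.9^6/6! = 0.125171
Odds = (0.09/0.48) × (0.151053/0.156166) = 0.1875 × 0.967259 ≈ 0.1814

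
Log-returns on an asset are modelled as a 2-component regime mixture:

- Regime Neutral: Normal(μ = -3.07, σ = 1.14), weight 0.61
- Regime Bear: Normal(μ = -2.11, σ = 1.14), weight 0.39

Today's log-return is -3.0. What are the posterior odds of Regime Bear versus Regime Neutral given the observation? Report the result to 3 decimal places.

Posterior odds = (π_i f_i(x)) / (π_j f_j(x)); the normalising sum cancels.
Evaluate each component's likelihood at the observed value:
  L_Neutral = (1/(1.14·√(2π)))·exp(−(-3.0−-3.07)²/(2·1.14²)) = 0.349949·exp(-0.00189) = 0.34929
  L_Bear = (1/(1.14·√(2π)))·exp(−(-3.0−-2.11)²/(2·1.14²)) = 0.349949·exp(-0.30475) = 0.258021
Odds = (0.39/0.61) × (0.258021/0.34929) = 0.639344 × 0.738701 ≈ 0.472

0.472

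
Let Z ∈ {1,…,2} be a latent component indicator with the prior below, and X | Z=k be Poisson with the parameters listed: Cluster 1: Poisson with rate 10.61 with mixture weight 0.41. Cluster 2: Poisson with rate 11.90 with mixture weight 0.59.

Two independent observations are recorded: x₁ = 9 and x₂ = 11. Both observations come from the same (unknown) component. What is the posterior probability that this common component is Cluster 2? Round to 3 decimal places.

Posterior ∝ prior × likelihood, so P(k | x) ∝ π_k f_k(x); normalise over all components.
Since both observations come from the same component, the likelihood for component k is f_k(x₁)·f_k(x₂).
  p_1 = [e^(−10.61)·10.61^9/9! = 0.115827] × [0.118536] = 0.0137297
  p_2 = [e^(−11.90)·11.90^9/9! = 0.0895479] × [0.115281] = 0.0103231
Prior × likelihood for each component:
  π_1·p_1 = 0.41 × 0.0137297 = 0.00562916
  π_2·p_2 = 0.59 × 0.0103231 = 0.00609065
Marginal: 0.00562916 + 0.00609065 = 0.0117198
So the posterior for Cluster 2 is 0.00609065 / 0.0117198 ≈ 0.520.

0.520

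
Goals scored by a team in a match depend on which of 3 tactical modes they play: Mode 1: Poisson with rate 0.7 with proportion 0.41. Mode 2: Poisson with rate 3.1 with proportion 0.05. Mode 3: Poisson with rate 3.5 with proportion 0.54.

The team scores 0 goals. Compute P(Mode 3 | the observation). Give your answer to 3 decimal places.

Apply Bayes' rule: the posterior for each component is proportional to its prior times its likelihood at x.
Component likelihoods at x = 0 goals:
  L_1 = e^(−0.7)·0.7^0/0! = 0.496585
  L_2 = e^(−3.1)·3.1^0/0! = 0.0450492
  L_3 = e^(−3.5)·3.5^0/0! = 0.0301974
Prior × likelihood for each component:
  P(Z=1)·L_1 = 0.41 × 0.496585 = 0.2036
  P(Z=2)·L_2 = 0.05 × 0.0450492 = 0.00225246
  P(Z=3)·L_3 = 0.54 × 0.0301974 = 0.0163066
Denominator: 0.2036 + 0.00225246 + 0.0163066 = 0.222159
Responsibility of Mode 3: 0.0163066 / 0.222159 ≈ 0.073

0.073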